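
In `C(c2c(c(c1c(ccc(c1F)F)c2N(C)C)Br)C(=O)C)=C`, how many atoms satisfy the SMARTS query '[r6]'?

10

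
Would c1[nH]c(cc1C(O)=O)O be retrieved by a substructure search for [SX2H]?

The pattern [SX2H] describes an aliphatic sulfur with two connections, one being H — a thiol.
The closest candidate here is a hydroxyl group (-OH), but it is an -OH, not an -SH. No other fragment satisfies the full query, so there is no match.

No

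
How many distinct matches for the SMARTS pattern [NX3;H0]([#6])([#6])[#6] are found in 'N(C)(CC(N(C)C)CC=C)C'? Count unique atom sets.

[NX3;H0]([#6])([#6])[#6] is the SMARTS for a tertiary amine: a trivalent nitrogen with no H, bonded to three carbons.
The molecule carries 2 separate instances of a dimethylamino group (-N(CH3)2) meeting every constraint; each maps to a distinct set of atoms, giving 2 matches.

2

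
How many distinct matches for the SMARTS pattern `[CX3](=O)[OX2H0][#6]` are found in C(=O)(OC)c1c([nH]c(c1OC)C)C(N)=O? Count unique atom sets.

1

[CX3](=O)[OX2H0][#6] is the SMARTS for an ester: a carbonyl carbon bonded to an oxygen that is itself bonded to carbon (no H on that O).
Exactly one fragment in the molecule meets all constraints, giving 1 match.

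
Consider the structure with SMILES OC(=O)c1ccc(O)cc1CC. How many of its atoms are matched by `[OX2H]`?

2

The query [OX2H] means: aliphatic oxygen with two connections, one of which is H — an -OH oxygen.
Check the 12 heavy atoms by environment: 3× c (aromatic, H1, X3) → no; 3× c (aromatic, H0, X3) → no; 2× O (H1, X2) → match; 1× C (H0, X3) → no; 1× O (H0, X1) → no; 1× C (H2, X4) → no; 1× C (H3, X4) → no.
That gives 2 matching atoms.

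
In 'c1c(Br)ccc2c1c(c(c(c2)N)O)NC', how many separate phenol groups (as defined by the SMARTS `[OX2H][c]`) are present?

[OX2H][c] is the SMARTS for a phenol: a hydroxyl oxygen attached to an aromatic carbon.
Exactly one fragment in the molecule meets all constraints, giving 1 match.

1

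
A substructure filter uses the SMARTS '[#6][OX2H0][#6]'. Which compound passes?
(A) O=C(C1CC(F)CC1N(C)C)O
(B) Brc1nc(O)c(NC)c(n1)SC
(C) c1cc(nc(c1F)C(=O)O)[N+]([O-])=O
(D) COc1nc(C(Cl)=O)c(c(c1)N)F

[#6][OX2H0][#6] describes an aliphatic oxygen bridging two carbons with no H on the oxygen (an ether).
(A) has a carboxylic acid group (-C(=O)OH) but the -OH oxygen has H1; the =O is OX1, not OX2.
(B) has a hydroxyl group (-OH) but the oxygen has H1, not H0 bridging two carbons.
(C) has a carboxylic acid group (-C(=O)OH) but the -OH oxygen has H1; the =O is OX1, not OX2.
(D) contains a methoxy ether (-OCH3), which satisfies every atom and bond constraint.
So the answer is (D).

D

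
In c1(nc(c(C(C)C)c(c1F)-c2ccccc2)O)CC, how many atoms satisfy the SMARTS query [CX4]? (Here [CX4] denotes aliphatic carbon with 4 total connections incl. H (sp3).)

5

The query [CX4] means: C with X4: aliphatic carbon with exactly 4 total connections (bonds + H).
Check the 19 heavy atoms by environment: 1× n (aromatic, X2) → no; 11× c (aromatic, X3) → no; 5× C (X4) → match; 1× F (X1) → no; 1× O (X2) → no.
That gives 5 matching atoms.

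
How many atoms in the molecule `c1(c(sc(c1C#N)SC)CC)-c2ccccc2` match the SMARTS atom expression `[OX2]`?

The query [OX2] means: aliphatic oxygen with two total connections — ether, hydroxyl, or ester single-bond O.
Check the 17 heavy atoms by environment: 1× s (aromatic, X2) → no; 10× c (aromatic, X3) → no; 3× C (X4) → no; 1× C (X2) → no; 1× N (X1) → no; 1× S (X2) → no.
No environment satisfies the query, so 0 matching atoms.

0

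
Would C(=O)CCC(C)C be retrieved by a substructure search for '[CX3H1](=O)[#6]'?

Yes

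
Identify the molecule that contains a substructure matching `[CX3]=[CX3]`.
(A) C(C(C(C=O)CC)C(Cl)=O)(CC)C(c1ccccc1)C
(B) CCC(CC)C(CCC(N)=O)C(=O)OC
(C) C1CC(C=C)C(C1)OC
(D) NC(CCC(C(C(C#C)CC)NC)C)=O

[CX3]=[CX3] describes a non-aromatic C=C double bond between two sp2 carbons (an alkene).
(A) has an ethyl group (-CH2CH3) but its C-C bond is a single bond between CX4 carbons, not CX3=CX3.
(B) has an ethyl group (-CH2CH3) but its C-C bond is a single bond between CX4 carbons, not CX3=CX3.
(C) contains a vinyl group (-CH=CH2), which satisfies every atom and bond constraint.
(D) has an ethynyl group (-C#CH) but the C-C bond is a triple bond, not a double bond.
So the answer is (C).

C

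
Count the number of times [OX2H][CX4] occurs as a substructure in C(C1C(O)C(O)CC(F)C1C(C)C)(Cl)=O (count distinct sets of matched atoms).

2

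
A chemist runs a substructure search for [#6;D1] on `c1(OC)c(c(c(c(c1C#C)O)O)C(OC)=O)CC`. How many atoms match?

4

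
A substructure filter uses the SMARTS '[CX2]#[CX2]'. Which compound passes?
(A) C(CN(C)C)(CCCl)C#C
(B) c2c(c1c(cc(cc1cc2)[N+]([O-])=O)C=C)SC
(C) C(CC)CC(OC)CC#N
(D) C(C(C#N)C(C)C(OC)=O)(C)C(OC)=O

A

[CX2]#[CX2] describes a carbon-carbon triple bond (an alkyne).
(A) contains an ethynyl group (-C#CH), which satisfies every atom and bond constraint.
(B) has a vinyl group (-CH=CH2) but the C=C is a double bond; both carbons are CX3, not CX2.
(C) has a nitrile (-C#N) but the triple bond is C#N, not C#C.
(D) has a nitrile (-C#N) but the triple bond is C#N, not C#C.
So the answer is (A).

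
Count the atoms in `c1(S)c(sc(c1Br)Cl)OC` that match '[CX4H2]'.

The query [CX4H2] means: sp3 carbon (X4) with exactly two hydrogens.
Check the 10 heavy atoms by environment: 1× s (aromatic, H0, X2) → no; 4× c (aromatic, H0, X3) → no; 1× Cl (H0, X1) → no; 1× Br (H0, X1) → no; 1× S (H1, X2) → no; 1× O (H0, X2) → no; 1× C (H3, X4) → no.
No environment satisfies the query, so 0 matching atoms.

0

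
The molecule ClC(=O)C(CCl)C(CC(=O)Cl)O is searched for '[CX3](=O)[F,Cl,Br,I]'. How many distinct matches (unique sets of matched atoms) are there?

2

[CX3](=O)[F,Cl,Br,I] is the SMARTS for an acyl halide: a carbonyl carbon bonded to a halogen.
The molecule carries 2 separate instances of an acyl chloride (-C(=O)Cl) meeting every constraint; each maps to a distinct set of atoms, giving 2 matches.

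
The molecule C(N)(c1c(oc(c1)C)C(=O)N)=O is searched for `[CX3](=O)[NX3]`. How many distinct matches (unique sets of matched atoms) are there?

2

[CX3](=O)[NX3] is the SMARTS for an amide: a carbonyl carbon bonded to a trivalent nitrogen.
The molecule carries 2 separate instances of a primary amide (-C(=O)NH2) meeting every constraint; each maps to a distinct set of atoms, giving 2 matches.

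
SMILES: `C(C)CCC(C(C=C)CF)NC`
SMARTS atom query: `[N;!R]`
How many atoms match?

The query [N;!R] means: aliphatic nitrogen not in a ring.
Check the 12 heavy atoms by environment: 10× C (acyclic) → no; 1× F (acyclic) → no; 1× N (acyclic) → match.
That gives 1 matching atom.

1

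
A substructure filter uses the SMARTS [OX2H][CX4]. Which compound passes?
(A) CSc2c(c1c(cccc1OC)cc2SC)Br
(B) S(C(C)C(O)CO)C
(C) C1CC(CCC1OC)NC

[OX2H][CX4] describes a hydroxyl oxygen bound to an sp3 (X4) carbon (an aliphatic alcohol).
(A) has a methoxy ether (-OCH3) but the oxygen has H0 (ether), not H1.
(B) contains a hydroxyl group (-OH), which satisfies every atom and bond constraint.
(C) has a methoxy ether (-OCH3) but the oxygen has H0 (ether), not H1.
So the answer is (B).

B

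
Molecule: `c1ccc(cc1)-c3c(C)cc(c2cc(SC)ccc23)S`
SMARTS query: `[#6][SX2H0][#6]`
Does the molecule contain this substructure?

Yes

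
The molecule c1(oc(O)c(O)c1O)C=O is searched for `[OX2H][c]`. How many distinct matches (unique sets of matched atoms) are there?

3

[OX2H][c] is the SMARTS for a phenol: a hydroxyl oxygen attached to an aromatic carbon.
The molecule carries 3 separate instances of a hydroxyl group (-OH) meeting every constraint; each maps to a distinct set of atoms, giving 3 matches.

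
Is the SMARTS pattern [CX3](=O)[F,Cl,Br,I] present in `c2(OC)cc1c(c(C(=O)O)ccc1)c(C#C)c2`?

The pattern [CX3](=O)[F,Cl,Br,I] describes a carbonyl carbon bonded to a halogen — an acyl halide.
The closest candidate here is a carboxylic acid group (-C(=O)OH), but the carbonyl is bonded to -OH, not to a halogen. No other fragment satisfies the full query, so there is no match.

No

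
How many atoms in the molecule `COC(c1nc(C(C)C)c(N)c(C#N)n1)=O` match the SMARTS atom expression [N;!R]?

2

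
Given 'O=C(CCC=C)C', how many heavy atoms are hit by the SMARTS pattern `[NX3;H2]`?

The query [NX3;H2] means: aliphatic N with 3 total connections, two of them H — an -NH2 nitrogen (amine or amide).
Check the 7 heavy atoms by environment: 2× C (H2, X4) → no; 1× C (H1, X3) → no; 1× C (H2, X3) → no; 1× C (H0, X3) → no; 1× O (H0, X1) → no; 1× C (H3, X4) → no.
No environment satisfies the query, so 0 matching atoms.

0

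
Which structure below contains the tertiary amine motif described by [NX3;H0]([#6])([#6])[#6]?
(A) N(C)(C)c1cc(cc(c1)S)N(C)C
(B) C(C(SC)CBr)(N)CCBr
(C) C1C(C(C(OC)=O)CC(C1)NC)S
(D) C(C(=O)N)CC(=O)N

A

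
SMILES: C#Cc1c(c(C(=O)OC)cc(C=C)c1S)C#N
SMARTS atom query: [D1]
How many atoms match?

6

The query [D1] means: atom with exactly one heavy-atom neighbour (degree 1).
Check the 17 heavy atoms by environment: 5× c (aromatic, D3) → no; 1× c (aromatic, D2) → no; 3× C (D2) → no; 3× C (D1) → match; 1× N (D1) → match; 1× S (D1) → match; 1× C (D3) → no; 1× O (D1) → match; 1× O (D2) → no.
Summing the matching environments: 3 + 1 + 1 + 1 = 6 matching atoms.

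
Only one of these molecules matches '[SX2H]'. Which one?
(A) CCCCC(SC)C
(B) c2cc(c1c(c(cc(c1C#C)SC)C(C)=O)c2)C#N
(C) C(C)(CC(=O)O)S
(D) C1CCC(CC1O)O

[SX2H] describes an aliphatic sulfur with two connections, one being H (a thiol).
(A) has a methylthio ether (-SCH3) but the sulfur has H0 (bonded to two carbons), not H1.
(B) has a methylthio ether (-SCH3) but the sulfur has H0 (bonded to two carbons), not H1.
(C) contains a thiol (-SH), which satisfies every atom and bond constraint.
(D) has a hydroxyl group (-OH) but it is an -OH, not an -SH.
So the answer is (C).

C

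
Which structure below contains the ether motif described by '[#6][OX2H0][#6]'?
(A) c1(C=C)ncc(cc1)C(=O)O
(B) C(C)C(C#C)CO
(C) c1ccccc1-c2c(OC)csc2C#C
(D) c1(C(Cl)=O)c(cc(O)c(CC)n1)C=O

C

[#6][OX2H0][#6] describes an aliphatic oxygen bridging two carbons with no H on the oxygen (an ether).
(A) has a carboxylic acid group (-C(=O)OH) but the -OH oxygen has H1; the =O is OX1, not OX2.
(B) has a hydroxyl group (-OH) but the oxygen has H1, not H0 bridging two carbons.
(C) contains a methoxy ether (-OCH3), which satisfies every atom and bond constraint.
(D) has a hydroxyl group (-OH) but the oxygen has H1, not H0 bridging two carbons.
So the answer is (C).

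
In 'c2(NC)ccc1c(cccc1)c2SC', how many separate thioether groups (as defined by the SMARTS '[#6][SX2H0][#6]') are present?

1

[#6][SX2H0][#6] is the SMARTS for a thioether: an aliphatic sulfur bridging two carbons with no H on the sulfur.
Exactly one fragment in the molecule meets all constraints, giving 1 match.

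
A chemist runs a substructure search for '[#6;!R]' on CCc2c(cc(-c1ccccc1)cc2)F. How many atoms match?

2

The query [#6;!R] means: carbon not in any ring.
Check the 15 heavy atoms by environment: 12× c (aromatic, in 6-ring) → no; 1× F (acyclic) → no; 2× C (acyclic) → match.
That gives 2 matching atoms.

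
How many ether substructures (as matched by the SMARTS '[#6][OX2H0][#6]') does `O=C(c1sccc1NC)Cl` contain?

0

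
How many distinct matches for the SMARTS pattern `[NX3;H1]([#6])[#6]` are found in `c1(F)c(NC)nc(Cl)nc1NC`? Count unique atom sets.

2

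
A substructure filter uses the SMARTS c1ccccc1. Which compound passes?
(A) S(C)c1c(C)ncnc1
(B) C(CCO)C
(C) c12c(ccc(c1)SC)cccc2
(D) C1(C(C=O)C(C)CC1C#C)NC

C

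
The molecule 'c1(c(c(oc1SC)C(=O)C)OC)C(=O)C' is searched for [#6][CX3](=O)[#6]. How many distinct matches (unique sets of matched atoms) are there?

2

[#6][CX3](=O)[#6] is the SMARTS for a ketone: a carbonyl carbon (no H) flanked by two carbons.
The molecule carries 2 separate instances of an acetyl/ketone group (-C(=O)CH3) meeting every constraint; each maps to a distinct set of atoms, giving 2 matches.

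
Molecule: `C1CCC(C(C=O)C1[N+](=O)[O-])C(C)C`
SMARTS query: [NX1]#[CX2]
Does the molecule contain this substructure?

No

The pattern [NX1]#[CX2] describes a nitrogen triple-bonded to a two-connected carbon — a nitrile.
The closest candidate here is a nitro group (-[N+](=O)[O-]), but there is no C#N triple bond. No other fragment satisfies the full query, so there is no match.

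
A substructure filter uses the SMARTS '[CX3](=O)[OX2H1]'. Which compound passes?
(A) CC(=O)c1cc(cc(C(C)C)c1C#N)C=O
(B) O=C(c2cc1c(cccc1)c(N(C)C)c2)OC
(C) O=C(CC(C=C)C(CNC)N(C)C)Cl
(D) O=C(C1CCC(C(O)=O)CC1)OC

[CX3](=O)[OX2H1] describes an sp2 carbon double-bonded to O and single-bonded to an -OH oxygen (a carboxylic acid).
(A) has an aldehyde (-CHO) but there is no singly-bonded oxygen on the carbonyl carbon.
(B) has a methyl-ester group (-C(=O)OCH3) but the singly-bonded O has no H (OX2H0, not OX2H1).
(C) has an acyl chloride (-C(=O)Cl) but the carbonyl is bonded to Cl, not to an -OH oxygen.
(D) contains a carboxylic acid group (-C(=O)OH), which satisfies every atom and bond constraint.
So the answer is (D).

D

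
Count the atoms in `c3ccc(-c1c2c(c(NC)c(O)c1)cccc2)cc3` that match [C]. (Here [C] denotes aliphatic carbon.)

1

The query [C] means: uppercase C matches aliphatic (non-aromatic) carbon only.
Check the 19 heavy atoms by environment: 16× c (aromatic) → no; 1× O → no; 1× N → no; 1× C → match.
That gives 1 matching atom.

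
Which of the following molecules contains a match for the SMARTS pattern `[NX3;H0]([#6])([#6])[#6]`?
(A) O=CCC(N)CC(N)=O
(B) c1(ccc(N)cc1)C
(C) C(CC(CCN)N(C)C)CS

C

[NX3;H0]([#6])([#6])[#6] describes a trivalent nitrogen with no H, bonded to three carbons (a tertiary amine).
(A) has a primary amide (-C(=O)NH2) but the amide nitrogen has H2 and only one carbon neighbour.
(B) has a primary amino group (-NH2) but the nitrogen has H2, not H0 with three carbons.
(C) contains a dimethylamino group (-N(CH3)2), which satisfies every atom and bond constraint.
So the answer is (C).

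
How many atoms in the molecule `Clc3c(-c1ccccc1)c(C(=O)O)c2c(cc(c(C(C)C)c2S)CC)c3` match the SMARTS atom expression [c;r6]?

16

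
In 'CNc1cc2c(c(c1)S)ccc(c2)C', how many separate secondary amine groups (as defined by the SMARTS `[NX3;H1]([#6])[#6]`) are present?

[NX3;H1]([#6])[#6] is the SMARTS for a secondary amine: a trivalent nitrogen with one H, bonded to two carbons.
Exactly one fragment in the molecule meets all constraints, giving 1 match.

1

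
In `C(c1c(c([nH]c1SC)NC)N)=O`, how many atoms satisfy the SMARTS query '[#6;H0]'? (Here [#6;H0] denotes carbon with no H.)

4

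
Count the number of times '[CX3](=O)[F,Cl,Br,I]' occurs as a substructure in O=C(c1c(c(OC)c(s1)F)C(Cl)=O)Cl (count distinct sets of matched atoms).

[CX3](=O)[F,Cl,Br,I] is the SMARTS for an acyl halide: a carbonyl carbon bonded to a halogen.
The molecule carries 2 separate instances of an acyl chloride (-C(=O)Cl) meeting every constraint; each maps to a distinct set of atoms, giving 2 matches.

2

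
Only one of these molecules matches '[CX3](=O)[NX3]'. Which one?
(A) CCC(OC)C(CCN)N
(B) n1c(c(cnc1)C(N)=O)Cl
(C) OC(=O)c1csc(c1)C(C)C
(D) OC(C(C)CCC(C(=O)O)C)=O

B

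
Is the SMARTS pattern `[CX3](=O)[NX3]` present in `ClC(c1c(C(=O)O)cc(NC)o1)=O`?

The pattern [CX3](=O)[NX3] describes a carbonyl carbon bonded to a trivalent nitrogen — an amide.
The closest candidate here is a carboxylic acid group (-C(=O)OH), but the carbonyl is bonded to O, not to an NX3 nitrogen. No other fragment satisfies the full query, so there is no match.

No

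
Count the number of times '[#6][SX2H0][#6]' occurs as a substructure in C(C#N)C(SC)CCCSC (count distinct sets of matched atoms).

2

[#6][SX2H0][#6] is the SMARTS for a thioether: an aliphatic sulfur bridging two carbons with no H on the sulfur.
The molecule carries 2 separate instances of a methylthio ether (-SCH3) meeting every constraint; each maps to a distinct set of atoms, giving 2 matches.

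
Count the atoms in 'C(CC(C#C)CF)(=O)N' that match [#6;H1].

Check the 9 heavy atoms by environment: 2× C (H2) → no; 2× C (H1) → match; 2× C (H0) → no; 1× F (H0) → no; 1× O (H0) → no; 1× N (H2) → no.
That gives 2 matching atoms.

2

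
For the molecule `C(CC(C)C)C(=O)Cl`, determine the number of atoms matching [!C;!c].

The query [!C;!c] means: neither aliphatic nor aromatic carbon — same as [!#6].
Check the 8 heavy atoms by environment: 6× C → no; 1× O → match; 1× Cl → match.
Summing the matching environments: 1 + 1 = 2 matching atoms.

2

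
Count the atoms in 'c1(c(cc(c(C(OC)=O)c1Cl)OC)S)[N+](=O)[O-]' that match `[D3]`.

The query [D3] means: atom with exactly three heavy-atom neighbours.
Check the 17 heavy atoms by environment: 5× c (aromatic, D3) → match; 1× c (aromatic, D2) → no; 1× N (charge +1, D3) → match; 1× O (charge -1, D1) → no; 2× O (D1) → no; 1× S (D1) → no; 2× O (D2) → no; 2× C (D1) → no; 1× C (D3) → match; 1× Cl (D1) → no.
Summing the matching environments: 5 + 1 + 1 = 7 matching atoms.

7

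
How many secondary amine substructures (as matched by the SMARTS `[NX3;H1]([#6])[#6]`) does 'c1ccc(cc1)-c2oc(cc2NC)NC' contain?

2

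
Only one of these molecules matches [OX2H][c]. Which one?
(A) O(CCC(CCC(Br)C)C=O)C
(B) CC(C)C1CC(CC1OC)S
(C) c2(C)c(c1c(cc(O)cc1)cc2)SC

C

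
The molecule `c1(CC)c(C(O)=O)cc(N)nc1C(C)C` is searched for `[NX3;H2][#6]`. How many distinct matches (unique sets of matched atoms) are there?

1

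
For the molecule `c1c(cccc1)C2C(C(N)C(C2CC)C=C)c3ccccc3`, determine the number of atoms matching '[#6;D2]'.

Check the 22 heavy atoms by environment: 5× C (D3) → no; 2× c (aromatic, D3) → no; 10× c (aromatic, D2) → match; 2× C (D2) → match; 2× C (D1) → no; 1× N (D1) → no.
Summing the matching environments: 10 + 2 = 12 matching atoms.

12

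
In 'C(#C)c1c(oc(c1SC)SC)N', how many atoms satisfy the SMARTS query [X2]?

5

The query [X2] means: any atom with exactly two total connections (bonds + H).
Check the 12 heavy atoms by environment: 1× o (aromatic, X2) → match; 4× c (aromatic, X3) → no; 2× S (X2) → match; 2× C (X4) → no; 1× N (X3) → no; 2× C (X2) → match.
Summing the matching environments: 1 + 2 + 2 = 5 matching atoms.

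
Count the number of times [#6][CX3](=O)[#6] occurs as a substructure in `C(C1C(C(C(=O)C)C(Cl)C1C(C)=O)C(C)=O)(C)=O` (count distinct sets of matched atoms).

[#6][CX3](=O)[#6] is the SMARTS for a ketone: a carbonyl carbon (no H) flanked by two carbons.
The molecule carries 4 separate instances of an acetyl/ketone group (-C(=O)CH3) meeting every constraint; each maps to a distinct set of atoms, giving 4 matches.

4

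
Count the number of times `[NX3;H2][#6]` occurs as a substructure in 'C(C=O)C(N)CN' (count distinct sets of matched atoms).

2

[NX3;H2][#6] is the SMARTS for a primary amine: a trivalent nitrogen with two H attached to carbon.
The molecule carries 2 separate instances of a primary amino group (-NH2) meeting every constraint; each maps to a distinct set of atoms, giving 2 matches.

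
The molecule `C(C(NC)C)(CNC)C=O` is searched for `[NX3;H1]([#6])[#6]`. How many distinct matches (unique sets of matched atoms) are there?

2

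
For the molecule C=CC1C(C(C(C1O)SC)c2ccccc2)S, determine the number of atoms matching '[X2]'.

3

Check the 17 heavy atoms by environment: 6× C (X4) → no; 2× S (X2) → match; 1× O (X2) → match; 2× C (X3) → no; 6× c (aromatic, X3) → no.
Summing the matching environments: 2 + 1 = 3 matching atoms.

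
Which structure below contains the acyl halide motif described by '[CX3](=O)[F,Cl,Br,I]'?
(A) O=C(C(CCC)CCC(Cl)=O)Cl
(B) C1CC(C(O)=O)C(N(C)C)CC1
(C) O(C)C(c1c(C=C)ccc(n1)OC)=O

A

[CX3](=O)[F,Cl,Br,I] describes a carbonyl carbon bonded to a halogen (an acyl halide).
(A) contains an acyl chloride (-C(=O)Cl), which satisfies every atom and bond constraint.
(B) has a carboxylic acid group (-C(=O)OH) but the carbonyl is bonded to -OH, not to a halogen.
(C) has a methyl-ester group (-C(=O)OCH3) but the carbonyl is bonded to -O-C, not to a halogen.
So the answer is (A).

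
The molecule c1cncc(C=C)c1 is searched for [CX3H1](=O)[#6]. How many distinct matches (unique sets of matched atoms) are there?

[CX3H1](=O)[#6] is the SMARTS for an aldehyde: an sp2 carbon with one H, double-bonded to O and single-bonded to carbon.
No fragment in the molecule satisfies every constraint, giving 0 matches.

0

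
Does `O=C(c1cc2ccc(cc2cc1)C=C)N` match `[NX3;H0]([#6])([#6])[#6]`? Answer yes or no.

No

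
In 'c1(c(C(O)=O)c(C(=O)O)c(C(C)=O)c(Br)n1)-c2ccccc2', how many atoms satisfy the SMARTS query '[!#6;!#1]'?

The query [!#6;!#1] means: not carbon and not hydrogen — any heteroatom.
Check the 22 heavy atoms by environment: 1× n (aromatic) → match; 11× c (aromatic) → no; 4× C → no; 5× O → match; 1× Br → match.
Summing the matching environments: 1 + 5 + 1 = 7 matching atoms.

7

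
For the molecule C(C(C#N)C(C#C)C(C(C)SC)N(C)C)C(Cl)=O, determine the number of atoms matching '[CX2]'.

The query [CX2] means: C with X2: aliphatic carbon with exactly 2 total connections.
Check the 18 heavy atoms by environment: 9× C (X4) → no; 1× C (X3) → no; 1× O (X1) → no; 1× Cl (X1) → no; 3× C (X2) → match; 1× N (X1) → no; 1× N (X3) → no; 1× S (X2) → no.
That gives 3 matching atoms.

3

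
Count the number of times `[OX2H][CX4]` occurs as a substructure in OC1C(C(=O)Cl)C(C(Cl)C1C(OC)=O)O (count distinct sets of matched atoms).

2

[OX2H][CX4] is the SMARTS for an aliphatic alcohol: a hydroxyl oxygen bound to an sp3 (X4) carbon.
The molecule carries 2 separate instances of a hydroxyl group (-OH) meeting every constraint; each maps to a distinct set of atoms, giving 2 matches.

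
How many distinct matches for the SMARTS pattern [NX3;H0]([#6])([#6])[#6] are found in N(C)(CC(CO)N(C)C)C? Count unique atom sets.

2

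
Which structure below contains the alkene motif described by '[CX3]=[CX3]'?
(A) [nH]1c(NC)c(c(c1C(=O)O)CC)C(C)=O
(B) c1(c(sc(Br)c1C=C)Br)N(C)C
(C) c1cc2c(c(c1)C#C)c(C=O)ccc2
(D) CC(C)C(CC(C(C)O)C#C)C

B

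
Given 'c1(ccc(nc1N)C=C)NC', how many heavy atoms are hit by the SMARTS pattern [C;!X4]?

2

Check the 11 heavy atoms by environment: 1× n (aromatic, X2) → no; 5× c (aromatic, X3) → no; 2× N (X3) → no; 2× C (X3) → match; 1× C (X4) → no.
That gives 2 matching atoms.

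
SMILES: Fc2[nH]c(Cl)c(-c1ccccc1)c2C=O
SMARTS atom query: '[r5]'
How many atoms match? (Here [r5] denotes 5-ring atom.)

5

The query [r5] means: r5 matches atoms in a five-membered ring.
Check the 15 heavy atoms by environment: 1× n (aromatic, in 5-ring) → match; 4× c (aromatic, in 5-ring) → match; 1× Cl (acyclic) → no; 6× c (aromatic, in 6-ring) → no; 1× F (acyclic) → no; 1× C (acyclic) → no; 1× O (acyclic) → no.
Summing the matching environments: 1 + 4 = 5 matching atoms.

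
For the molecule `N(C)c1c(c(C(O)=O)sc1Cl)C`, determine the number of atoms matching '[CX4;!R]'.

The query [CX4;!R] means: aliphatic carbon with four total connections, not in a ring.
Check the 12 heavy atoms by environment: 1× s (aromatic, X2, in 5-ring) → no; 4× c (aromatic, X3, in 5-ring) → no; 1× Cl (X1, acyclic) → no; 1× N (X3, acyclic) → no; 2× C (X4, acyclic) → match; 1× C (X3, acyclic) → no; 1× O (X1, acyclic) → no; 1× O (X2, acyclic) → no.
That gives 2 matching atoms.

2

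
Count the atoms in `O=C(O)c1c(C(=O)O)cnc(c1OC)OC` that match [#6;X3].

The query [#6;X3] means: any carbon (aromatic or not) with three total connections.
Check the 16 heavy atoms by environment: 1× n (aromatic, X2) → no; 5× c (aromatic, X3) → match; 4× O (X2) → no; 2× C (X4) → no; 2× C (X3) → match; 2× O (X1) → no.
Summing the matching environments: 5 + 2 = 7 matching atoms.

7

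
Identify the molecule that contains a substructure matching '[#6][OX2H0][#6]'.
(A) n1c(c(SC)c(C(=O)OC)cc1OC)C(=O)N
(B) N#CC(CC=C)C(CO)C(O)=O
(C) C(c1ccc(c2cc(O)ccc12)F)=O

[#6][OX2H0][#6] describes an aliphatic oxygen bridging two carbons with no H on the oxygen (an ether).
(A) contains a methoxy ether (-OCH3), which satisfies every atom and bond constraint.
(B) has a carboxylic acid group (-C(=O)OH) but the -OH oxygen has H1; the =O is OX1, not OX2.
(C) has a hydroxyl group (-OH) but the oxygen has H1, not H0 bridging two carbons.
So the answer is (A).

A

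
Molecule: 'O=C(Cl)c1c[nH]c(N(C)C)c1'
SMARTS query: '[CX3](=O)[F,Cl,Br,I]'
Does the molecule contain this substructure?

Yes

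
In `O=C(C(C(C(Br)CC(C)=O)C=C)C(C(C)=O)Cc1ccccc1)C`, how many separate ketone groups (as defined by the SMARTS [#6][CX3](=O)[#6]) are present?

[#6][CX3](=O)[#6] is the SMARTS for a ketone: a carbonyl carbon (no H) flanked by two carbons.
The molecule carries 3 separate instances of an acetyl/ketone group (-C(=O)CH3) meeting every constraint; each maps to a distinct set of atoms, giving 3 matches.

3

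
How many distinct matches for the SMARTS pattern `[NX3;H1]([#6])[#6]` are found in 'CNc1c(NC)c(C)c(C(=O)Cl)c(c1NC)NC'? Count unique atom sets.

4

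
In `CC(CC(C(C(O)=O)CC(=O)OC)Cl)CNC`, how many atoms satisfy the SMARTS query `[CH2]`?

3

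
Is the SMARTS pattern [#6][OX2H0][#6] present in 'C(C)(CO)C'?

The pattern [#6][OX2H0][#6] describes an aliphatic oxygen bridging two carbons with no H on the oxygen — an ether.
The closest candidate here is a hydroxyl group (-OH), but the oxygen has H1, not H0 bridging two carbons. No other fragment satisfies the full query, so there is no match.

No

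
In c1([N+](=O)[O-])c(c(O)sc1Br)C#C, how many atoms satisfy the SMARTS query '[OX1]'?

The query [OX1] means: aliphatic oxygen with one total connection — typically a carbonyl =O or an oxide.
Check the 12 heavy atoms by environment: 1× s (aromatic, X2) → no; 4× c (aromatic, X3) → no; 1× Br (X1) → no; 1× N (charge +1, X3) → no; 1× O (charge -1, X1) → match; 1× O (X1) → match; 2× C (X2) → no; 1× O (X2) → no.
Summing the matching environments: 1 + 1 = 2 matching atoms.

2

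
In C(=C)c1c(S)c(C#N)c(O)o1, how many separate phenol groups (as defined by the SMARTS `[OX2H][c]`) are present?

1

[OX2H][c] is the SMARTS for a phenol: a hydroxyl oxygen attached to an aromatic carbon.
Exactly one fragment in the molecule meets all constraints, giving 1 match.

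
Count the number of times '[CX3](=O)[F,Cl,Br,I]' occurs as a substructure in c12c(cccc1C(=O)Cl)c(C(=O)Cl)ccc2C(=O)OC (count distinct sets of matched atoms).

[CX3](=O)[F,Cl,Br,I] is the SMARTS for an acyl halide: a carbonyl carbon bonded to a halogen.
The molecule carries 2 separate instances of an acyl chloride (-C(=O)Cl) meeting every constraint; each maps to a distinct set of atoms, giving 2 matches.

2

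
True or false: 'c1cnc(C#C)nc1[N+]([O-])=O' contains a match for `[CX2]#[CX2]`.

True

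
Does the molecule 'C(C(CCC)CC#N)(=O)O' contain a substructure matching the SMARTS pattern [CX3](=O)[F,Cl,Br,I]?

The pattern [CX3](=O)[F,Cl,Br,I] describes a carbonyl carbon bonded to a halogen — an acyl halide.
The closest candidate here is a carboxylic acid group (-C(=O)OH), but the carbonyl is bonded to -OH, not to a halogen. No other fragment satisfies the full query, so there is no match.

No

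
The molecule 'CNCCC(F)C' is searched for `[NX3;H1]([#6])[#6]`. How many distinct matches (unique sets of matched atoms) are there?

1

[NX3;H1]([#6])[#6] is the SMARTS for a secondary amine: a trivalent nitrogen with one H, bonded to two carbons.
Exactly one fragment in the molecule meets all constraints, giving 1 match.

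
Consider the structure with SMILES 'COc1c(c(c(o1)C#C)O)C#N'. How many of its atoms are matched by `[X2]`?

6

The query [X2] means: any atom with exactly two total connections (bonds + H).
Check the 12 heavy atoms by environment: 1× o (aromatic, X2) → match; 4× c (aromatic, X3) → no; 2× O (X2) → match; 1× C (X4) → no; 3× C (X2) → match; 1× N (X1) → no.
Summing the matching environments: 1 + 2 + 3 = 6 matching atoms.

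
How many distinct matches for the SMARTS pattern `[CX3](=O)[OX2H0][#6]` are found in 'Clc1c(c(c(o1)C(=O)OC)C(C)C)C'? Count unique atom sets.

1

[CX3](=O)[OX2H0][#6] is the SMARTS for an ester: a carbonyl carbon bonded to an oxygen that is itself bonded to carbon (no H on that O).
Exactly one fragment in the molecule meets all constraints, giving 1 match.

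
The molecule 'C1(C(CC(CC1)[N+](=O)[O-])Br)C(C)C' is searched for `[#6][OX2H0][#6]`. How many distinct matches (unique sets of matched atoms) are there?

0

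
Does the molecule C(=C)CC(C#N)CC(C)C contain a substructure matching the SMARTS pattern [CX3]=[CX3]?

Yes

The pattern [CX3]=[CX3] describes a non-aromatic C=C double bond between two sp2 carbons — an alkene.
The molecule carries a vinyl group (-CH=CH2), whose atoms satisfy every constraint of the query, so the pattern matches.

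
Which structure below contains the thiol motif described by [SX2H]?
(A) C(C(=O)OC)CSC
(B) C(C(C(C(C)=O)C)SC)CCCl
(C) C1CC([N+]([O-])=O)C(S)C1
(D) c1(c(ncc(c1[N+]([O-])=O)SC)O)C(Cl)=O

C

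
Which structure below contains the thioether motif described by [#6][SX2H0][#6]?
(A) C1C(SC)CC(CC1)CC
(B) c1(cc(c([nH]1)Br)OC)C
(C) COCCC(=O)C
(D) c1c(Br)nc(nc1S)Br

[#6][SX2H0][#6] describes an aliphatic sulfur bridging two carbons with no H on the sulfur (a thioether).
(A) contains a methylthio ether (-SCH3), which satisfies every atom and bond constraint.
(B) has a methoxy ether (-OCH3) but the bridging atom is O, not S.
(C) has a methoxy ether (-OCH3) but the bridging atom is O, not S.
(D) has a thiol (-SH) but the sulfur has H1, not H0 bridging two carbons.
So the answer is (A).

A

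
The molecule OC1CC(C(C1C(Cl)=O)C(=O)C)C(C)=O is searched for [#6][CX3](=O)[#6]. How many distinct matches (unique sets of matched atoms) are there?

2

[#6][CX3](=O)[#6] is the SMARTS for a ketone: a carbonyl carbon (no H) flanked by two carbons.
The molecule carries 2 separate instances of an acetyl/ketone group (-C(=O)CH3) meeting every constraint; each maps to a distinct set of atoms, giving 2 matches.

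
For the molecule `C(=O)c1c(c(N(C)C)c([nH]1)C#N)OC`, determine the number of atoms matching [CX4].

Check the 14 heavy atoms by environment: 1× n (aromatic, X3) → no; 4× c (aromatic, X3) → no; 1× O (X2) → no; 3× C (X4) → match; 1× C (X3) → no; 1× O (X1) → no; 1× N (X3) → no; 1× C (X2) → no; 1× N (X1) → no.
That gives 3 matching atoms.

3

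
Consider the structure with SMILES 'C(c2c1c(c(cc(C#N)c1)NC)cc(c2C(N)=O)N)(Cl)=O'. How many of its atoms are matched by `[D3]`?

The query [D3] means: atom with exactly three heavy-atom neighbours.
Check the 21 heavy atoms by environment: 7× c (aromatic, D3) → match; 3× c (aromatic, D2) → no; 2× C (D3) → match; 2× O (D1) → no; 3× N (D1) → no; 1× Cl (D1) → no; 1× C (D2) → no; 1× N (D2) → no; 1× C (D1) → no.
Summing the matching environments: 7 + 2 = 9 matching atoms.

9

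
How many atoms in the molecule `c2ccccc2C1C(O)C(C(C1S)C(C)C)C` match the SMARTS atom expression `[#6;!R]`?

4

The query [#6;!R] means: carbon not in any ring.
Check the 17 heavy atoms by environment: 5× C (in 5-ring) → no; 4× C (acyclic) → match; 6× c (aromatic, in 6-ring) → no; 1× O (acyclic) → no; 1× S (acyclic) → no.
That gives 4 matching atoms.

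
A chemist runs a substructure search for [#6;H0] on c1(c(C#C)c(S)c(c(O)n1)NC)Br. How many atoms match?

The query [#6;H0] means: any carbon with no attached hydrogen.
Check the 13 heavy atoms by environment: 1× n (aromatic, H0) → no; 5× c (aromatic, H0) → match; 1× N (H1) → no; 1× C (H3) → no; 1× O (H1) → no; 1× C (H0) → match; 1× C (H1) → no; 1× S (H1) → no; 1× Br (H0) → no.
Summing the matching environments: 5 + 1 = 6 matching atoms.

6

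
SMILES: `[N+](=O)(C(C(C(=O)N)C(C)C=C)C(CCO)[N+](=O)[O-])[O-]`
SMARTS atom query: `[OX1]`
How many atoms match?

5

The query [OX1] means: aliphatic oxygen with one total connection — typically a carbonyl =O or an oxide.
Check the 19 heavy atoms by environment: 7× C (X4) → no; 2× N (charge +1, X3) → no; 2× O (charge -1, X1) → match; 3× O (X1) → match; 1× O (X2) → no; 3× C (X3) → no; 1× N (X3) → no.
Summing the matching environments: 2 + 3 = 5 matching atoms.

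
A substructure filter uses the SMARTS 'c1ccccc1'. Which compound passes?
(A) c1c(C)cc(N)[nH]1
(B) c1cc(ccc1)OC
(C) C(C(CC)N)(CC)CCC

B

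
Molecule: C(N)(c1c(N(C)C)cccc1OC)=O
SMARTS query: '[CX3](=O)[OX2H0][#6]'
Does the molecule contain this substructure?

No

The pattern [CX3](=O)[OX2H0][#6] describes a carbonyl carbon bonded to an oxygen that is itself bonded to carbon (no H on that O) — an ester.
The closest candidate here is a primary amide (-C(=O)NH2), but the carbonyl is bonded to N, not to an O-C linkage. No other fragment satisfies the full query, so there is no match.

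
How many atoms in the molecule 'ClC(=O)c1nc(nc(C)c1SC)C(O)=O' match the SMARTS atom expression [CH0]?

2

Check the 15 heavy atoms by environment: 2× n (aromatic, H0) → no; 4× c (aromatic, H0) → no; 2× C (H0) → match; 2× O (H0) → no; 1× Cl (H0) → no; 1× S (H0) → no; 2× C (H3) → no; 1× O (H1) → no.
That gives 2 matching atoms.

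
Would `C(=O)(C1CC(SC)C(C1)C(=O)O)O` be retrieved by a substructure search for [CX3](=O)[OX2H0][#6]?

No

The pattern [CX3](=O)[OX2H0][#6] describes a carbonyl carbon bonded to an oxygen that is itself bonded to carbon (no H on that O) — an ester.
The closest candidate here is a carboxylic acid group (-C(=O)OH), but the singly-bonded O carries H (OX2H1, not H0). No other fragment satisfies the full query, so there is no match.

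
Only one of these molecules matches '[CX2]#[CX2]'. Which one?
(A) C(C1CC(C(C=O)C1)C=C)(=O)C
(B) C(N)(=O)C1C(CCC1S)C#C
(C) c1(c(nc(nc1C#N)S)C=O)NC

[CX2]#[CX2] describes a carbon-carbon triple bond (an alkyne).
(A) has a vinyl group (-CH=CH2) but the C=C is a double bond; both carbons are CX3, not CX2.
(B) contains an ethynyl group (-C#CH), which satisfies every atom and bond constraint.
(C) has a nitrile (-C#N) but the triple bond is C#N, not C#C.
So the answer is (B).

B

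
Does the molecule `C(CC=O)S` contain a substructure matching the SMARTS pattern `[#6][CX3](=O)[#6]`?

The pattern [#6][CX3](=O)[#6] describes a carbonyl carbon (no H) flanked by two carbons — a ketone.
The closest candidate here is an aldehyde (-CHO), but the carbonyl carbon has H1, so it is not flanked by two carbons. No other fragment satisfies the full query, so there is no match.

No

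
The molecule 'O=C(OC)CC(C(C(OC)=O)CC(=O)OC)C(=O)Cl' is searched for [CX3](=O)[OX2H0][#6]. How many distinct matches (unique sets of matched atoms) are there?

3

[CX3](=O)[OX2H0][#6] is the SMARTS for an ester: a carbonyl carbon bonded to an oxygen that is itself bonded to carbon (no H on that O).
The molecule carries 3 separate instances of a methyl-ester group (-C(=O)OCH3) meeting every constraint; each maps to a distinct set of atoms, giving 3 matches.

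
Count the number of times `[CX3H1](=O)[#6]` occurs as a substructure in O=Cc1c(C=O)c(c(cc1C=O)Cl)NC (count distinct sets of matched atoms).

3

[CX3H1](=O)[#6] is the SMARTS for an aldehyde: an sp2 carbon with one H, double-bonded to O and single-bonded to carbon.
The molecule carries 3 separate instances of an aldehyde (-CHO) meeting every constraint; each maps to a distinct set of atoms, giving 3 matches.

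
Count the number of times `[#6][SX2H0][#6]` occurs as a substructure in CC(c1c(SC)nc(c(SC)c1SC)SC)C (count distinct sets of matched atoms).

4

[#6][SX2H0][#6] is the SMARTS for a thioether: an aliphatic sulfur bridging two carbons with no H on the sulfur.
The molecule carries 4 separate instances of a methylthio ether (-SCH3) meeting every constraint; each maps to a distinct set of atoms, giving 4 matches.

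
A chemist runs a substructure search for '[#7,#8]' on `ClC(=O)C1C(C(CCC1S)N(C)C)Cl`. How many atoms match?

2

The query [#7,#8] means: nitrogen or oxygen (comma = OR).
Check the 14 heavy atoms by environment: 9× C → no; 1× O → match; 2× Cl → no; 1× N → match; 1× S → no.
Summing the matching environments: 1 + 1 = 2 matching atoms.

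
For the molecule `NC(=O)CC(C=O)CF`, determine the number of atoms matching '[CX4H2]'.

2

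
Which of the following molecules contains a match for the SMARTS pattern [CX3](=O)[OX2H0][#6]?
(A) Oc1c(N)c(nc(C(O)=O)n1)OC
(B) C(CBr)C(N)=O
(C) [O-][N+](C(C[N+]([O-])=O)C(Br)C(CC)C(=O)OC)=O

[CX3](=O)[OX2H0][#6] describes a carbonyl carbon bonded to an oxygen that is itself bonded to carbon (no H on that O) (an ester).
(A) has a carboxylic acid group (-C(=O)OH) but the singly-bonded O carries H (OX2H1, not H0).
(B) has a primary amide (-C(=O)NH2) but the carbonyl is bonded to N, not to an O-C linkage.
(C) contains a methyl-ester group (-C(=O)OCH3), which satisfies every atom and bond constraint.
So the answer is (C).

C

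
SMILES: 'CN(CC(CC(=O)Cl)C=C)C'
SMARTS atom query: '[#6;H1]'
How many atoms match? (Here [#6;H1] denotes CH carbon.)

Check the 11 heavy atoms by environment: 3× C (H2) → no; 2× C (H1) → match; 1× C (H0) → no; 1× O (H0) → no; 1× Cl (H0) → no; 1× N (H0) → no; 2× C (H3) → no.
That gives 2 matching atoms.

2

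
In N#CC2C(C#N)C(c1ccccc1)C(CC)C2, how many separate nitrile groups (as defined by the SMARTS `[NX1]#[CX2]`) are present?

2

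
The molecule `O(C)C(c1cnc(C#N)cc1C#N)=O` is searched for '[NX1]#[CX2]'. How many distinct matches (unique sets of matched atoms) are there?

2

[NX1]#[CX2] is the SMARTS for a nitrile: a nitrogen triple-bonded to a two-connected carbon.
The molecule carries 2 separate instances of a nitrile (-C#N) meeting every constraint; each maps to a distinct set of atoms, giving 2 matches.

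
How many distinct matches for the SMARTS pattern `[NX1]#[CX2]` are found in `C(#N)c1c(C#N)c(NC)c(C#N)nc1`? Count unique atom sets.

3

[NX1]#[CX2] is the SMARTS for a nitrile: a nitrogen triple-bonded to a two-connected carbon.
The molecule carries 3 separate instances of a nitrile (-C#N) meeting every constraint; each maps to a distinct set of atoms, giving 3 matches.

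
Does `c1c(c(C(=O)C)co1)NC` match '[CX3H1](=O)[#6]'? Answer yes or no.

The pattern [CX3H1](=O)[#6] describes an sp2 carbon with one H, double-bonded to O and single-bonded to carbon — an aldehyde.
The closest candidate here is an acetyl/ketone group (-C(=O)CH3), but the carbonyl carbon has H0 (two carbon neighbours), not H1. No other fragment satisfies the full query, so there is no match.

No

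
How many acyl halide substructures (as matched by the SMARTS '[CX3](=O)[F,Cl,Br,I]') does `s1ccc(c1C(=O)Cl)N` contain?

1

[CX3](=O)[F,Cl,Br,I] is the SMARTS for an acyl halide: a carbonyl carbon bonded to a halogen.
Exactly one fragment in the molecule meets all constraints, giving 1 match.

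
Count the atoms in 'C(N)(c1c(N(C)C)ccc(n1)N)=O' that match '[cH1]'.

2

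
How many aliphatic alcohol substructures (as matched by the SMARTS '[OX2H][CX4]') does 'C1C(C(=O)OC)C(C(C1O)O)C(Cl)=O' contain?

[OX2H][CX4] is the SMARTS for an aliphatic alcohol: a hydroxyl oxygen bound to an sp3 (X4) carbon.
The molecule carries 2 separate instances of a hydroxyl group (-OH) meeting every constraint; each maps to a distinct set of atoms, giving 2 matches.

2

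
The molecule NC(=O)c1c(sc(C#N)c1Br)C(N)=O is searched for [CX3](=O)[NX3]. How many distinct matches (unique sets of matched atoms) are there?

[CX3](=O)[NX3] is the SMARTS for an amide: a carbonyl carbon bonded to a trivalent nitrogen.
The molecule carries 2 separate instances of a primary amide (-C(=O)NH2) meeting every constraint; each maps to a distinct set of atoms, giving 2 matches.

2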